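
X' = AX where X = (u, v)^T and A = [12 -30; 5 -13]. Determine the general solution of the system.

u(t) = 3K_1e^(2t) + 2K_2e^(-3t), v(t) = K_1e^(2t) + K_2e^(-3t)

Coefficient matrix A = [[12, -30], [5, -13]].
Characteristic polynomial det(A - λI) = λ^2 + λ - 6 = 0.
Eigenvalues λ = 2, -3.
For λ=2: (A-λI) row 1 is [10, -30], so an eigenvector is (3, 1).
For λ=-3: (A-λI) row 1 is [15, -30], so an eigenvector is (2, 1).
General solution: K_1e^(2t)(3,1) + K_2e^(-3t)(2,1).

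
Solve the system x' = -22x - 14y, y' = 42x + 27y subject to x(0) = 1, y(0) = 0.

Coefficient matrix A = [[-22, -14], [42, 27]].
Characteristic polynomial det(A - λI) = λ^2 - 5λ - 6 = 0.
Eigenvalues λ = -1, 6.
For λ=-1: (A-λI) row 1 is [-21, -14], so an eigenvector is (2, -3).
For λ=6: (A-λI) row 1 is [-28, -14], so an eigenvector is (-1, 2).
General solution: c_1e^(-t)(2,-3) + c_2e^(6t)(-1,2).
Applying x(0)=1, y(0)=0 gives c_1=2, c_2=3.

x(t) = -3e^(6t) + 4e^(-t), y(t) = 6e^(6t) - 6e^(-t)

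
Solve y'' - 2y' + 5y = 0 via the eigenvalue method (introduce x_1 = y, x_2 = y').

y(t) = c_1e^(t)cos(2t) + c_2e^(t)sin(2t)

Let x_1 = y, x_2 = y'. Then x_1' = x_2 and x_2' = -5x_1 + 2x_2.
A = [[0,1],[-5,2]]; det(A-λI) = λ^2 - 2λ + 5.
Eigenvalues λ = 1 ± 2i.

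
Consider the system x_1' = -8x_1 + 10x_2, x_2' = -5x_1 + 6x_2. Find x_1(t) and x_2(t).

Coefficient matrix A = [[-8, 10], [-5, 6]].
Characteristic polynomial det(A - λI) = λ^2 + 2λ + 2 = 0.
Eigenvalues λ = -1 ± i (complex conjugate pair).
For λ=-1+i: an eigenvector is (1,1) - i(3,2) = (1 - 3i, 1 - 2i).
A real fundamental pair from Re and Im of e^((-1+i)t)v: X_1 = e^(-t)(cos(t)·(1,1) + sin(t)·(3,2)), X_2 = e^(-t)(sin(t)·(1,1) - cos(t)·(3,2)).
General solution: C_1X_1 + C_2X_2.

x_1(t) = 3C_1e^(-t)sin(t) + C_1e^(-t)cos(t) + C_2e^(-t)sin(t) - 3C_2e^(-t)cos(t), x_2(t) = 2C_1e^(-t)sin(t) + C_1e^(-t)cos(t) + C_2e^(-t)sin(t) - 2C_2e^(-t)cos(t)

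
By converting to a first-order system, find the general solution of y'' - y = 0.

y(t) = c_1e^(-t) + c_2e^(t)

Let x_1 = y, x_2 = y'. Then x_1' = x_2 and x_2' = x_1.
A = [[0,1],[1,0]]; det(A-λI) = λ^2 - 1.
Eigenvalues λ = -1, 1 with eigenvectors (1,-1), (1,1).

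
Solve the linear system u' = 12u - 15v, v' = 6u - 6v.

u(t) = -2C_1e^(3t)sin(3t) + C_1e^(3t)cos(3t) + C_2e^(3t)sin(3t) + 2C_2e^(3t)cos(3t), v(t) = -C_1e^(3t)sin(3t) + C_1e^(3t)cos(3t) + C_2e^(3t)sin(3t) + C_2e^(3t)cos(3t)

Coefficient matrix A = [[12, -15], [6, -6]].
Characteristic polynomial det(A - λI) = λ^2 - 6λ + 18 = 0.
Eigenvalues λ = 3 ± 3i (complex conjugate pair).
For λ=3+3i: an eigenvector is (1,1) - i(-2,-1) = (1 + 2i, 1 + i).
A real fundamental pair from Re and Im of e^((3+3i)t)v: X_1 = e^(3t)(cos(3t)·(1,1) + sin(3t)·(-2,-1)), X_2 = e^(3t)(sin(3t)·(1,1) - cos(3t)·(-2,-1)).
General solution: C_1X_1 + C_2X_2.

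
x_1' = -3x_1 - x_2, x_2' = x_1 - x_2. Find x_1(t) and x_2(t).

Coefficient matrix A = [[-3, -1], [1, -1]].
Characteristic polynomial det(A - λI) = λ^2 + 4λ + 4 = 0.
Single eigenvalue λ = -2 with algebraic multiplicity 2.
Eigenvector v = (-1,1); generalized eigenvector w with (A-λI)w=v is (-1,2).
General solution: e^(-2t)[C_1·v + C_2·(t·v + w)].

x_1(t) = -C_1e^(-2t) - C_2te^(-2t) - C_2e^(-2t), x_2(t) = C_1e^(-2t) + C_2te^(-2t) + 2C_2e^(-2t)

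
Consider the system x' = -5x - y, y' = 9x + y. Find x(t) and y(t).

Coefficient matrix A = [[-5, -1], [9, 1]].
Characteristic polynomial det(A - λI) = λ^2 + 4λ + 4 = 0.
Single eigenvalue λ = -2 with algebraic multiplicity 2.
Eigenvector v = (-1,3); generalized eigenvector w with (A-λI)w=v is (0,1).
General solution: e^(-2t)[K_1·v + K_2·(t·v + w)].

x(t) = -K_1e^(-2t) - K_2te^(-2t), y(t) = 3K_1e^(-2t) + 3K_2te^(-2t) + K_2e^(-2t)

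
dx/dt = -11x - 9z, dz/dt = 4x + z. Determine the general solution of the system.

Coefficient matrix A = [[-11, -9], [4, 1]].
Characteristic polynomial det(A - λI) = λ^2 + 10λ + 25 = 0.
Single eigenvalue λ = -5 with algebraic multiplicity 2.
Eigenvector v = (3,-2); generalized eigenvector w with (A-λI)w=v is (-2,1).
General solution: e^(-5t)[c_1·v + c_2·(t·v + w)].

x(t) = 3c_1e^(-5t) + 3c_2te^(-5t) - 2c_2e^(-5t), z(t) = -2c_1e^(-5t) - 2c_2te^(-5t) + c_2e^(-5t)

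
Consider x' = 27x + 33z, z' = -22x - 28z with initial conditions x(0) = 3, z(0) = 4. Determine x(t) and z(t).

x(t) = 21e^(5t) - 18e^(-6t), z(t) = -14e^(5t) + 18e^(-6t)

Coefficient matrix A = [[27, 33], [-22, -28]].
Characteristic polynomial det(A - λI) = λ^2 + λ - 30 = 0.
Eigenvalues λ = 5, -6.
For λ=5: (A-λI) row 1 is [22, 33], so an eigenvector is (3, -2).
For λ=-6: (A-λI) row 1 is [33, 33], so an eigenvector is (-1, 1).
General solution: C_1e^(5t)(3,-2) + C_2e^(-6t)(-1,1).
Applying x(0)=3, z(0)=4 gives C_1=7, C_2=18.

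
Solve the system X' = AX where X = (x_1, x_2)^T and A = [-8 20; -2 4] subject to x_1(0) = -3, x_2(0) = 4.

Coefficient matrix A = [[-8, 20], [-2, 4]].
Characteristic polynomial det(A - λI) = λ^2 + 4λ + 8 = 0.
Eigenvalues λ = -2 ± 2i (complex conjugate pair).
For λ=-2+2i: an eigenvector is (-1,0) - i(3,1) = (-1 - 3i, 0 - i).
A real fundamental pair from Re and Im of e^((-2+2i)t)v: X_1 = e^(-2t)(cos(2t)·(-1,0) + sin(2t)·(3,1)), X_2 = e^(-2t)(sin(2t)·(-1,0) - cos(2t)·(3,1)).
General solution: c_1X_1 + c_2X_2.
Applying x_1(0)=-3, x_2(0)=4 gives c_1=15, c_2=-4.

x_1(t) = 49e^(-2t)sin(2t) - 3e^(-2t)cos(2t), x_2(t) = 15e^(-2t)sin(2t) + 4e^(-2t)cos(2t)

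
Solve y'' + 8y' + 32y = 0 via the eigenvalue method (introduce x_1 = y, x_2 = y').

Let x_1 = y, x_2 = y'. Then x_1' = x_2 and x_2' = -32x_1 - 8x_2.
A = [[0,1],[-32,-8]]; det(A-λI) = λ^2 + 8λ + 32.
Eigenvalues λ = -4 ± 4i.

y(t) = K_1e^(-4t)cos(4t) + K_2e^(-4t)sin(4t)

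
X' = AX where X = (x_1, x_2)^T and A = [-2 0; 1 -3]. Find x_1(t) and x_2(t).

Coefficient matrix A = [[-2, 0], [1, -3]].
Characteristic polynomial det(A - λI) = λ^2 + 5λ + 6 = 0.
Eigenvalues λ = -2, -3.
For λ=-2: (A-λI) row 2 is [1, -1], so an eigenvector is (-1, -1).
For λ=-3: (A-λI) row 1 is [1, 0], so an eigenvector is (0, 1).
General solution: K_1e^(-2t)(-1,-1) + K_2e^(-3t)(0,1).

x_1(t) = -K_1e^(-2t), x_2(t) = -K_1e^(-2t) + K_2e^(-3t)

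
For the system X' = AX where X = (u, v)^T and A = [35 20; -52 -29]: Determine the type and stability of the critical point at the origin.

A = [[35,20],[-52,-29]]; det(A-λI) = λ^2 - 6λ + 25.
λ = 3 ± 4i: positive real part.

unstable spiral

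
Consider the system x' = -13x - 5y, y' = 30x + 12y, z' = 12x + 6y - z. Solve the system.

Coefficient matrix A = [[-13, -5, 0], [30, 12, 0], [12, 6, -1]].
det(A - λI) = 0 gives eigenvalues λ = -1, 2, -3.
For λ=-1: eigenvector (0,0,1).
For λ=2: eigenvector (-1,3,2).
For λ=-3: eigenvector (1,-2,0).
General solution: C_1e^(-t)(0,0,1) + C_2e^(2t)(-1,3,2) + C_3e^(-3t)(1,-2,0).

x(t) = -C_2e^(2t) + C_3e^(-3t), y(t) = 3C_2e^(2t) - 2C_3e^(-3t), z(t) = C_1e^(-t) + 2C_2e^(2t)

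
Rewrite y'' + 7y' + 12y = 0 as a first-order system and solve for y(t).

Let x_1 = y, x_2 = y'. Then x_1' = x_2 and x_2' = -12x_1 - 7x_2.
A = [[0,1],[-12,-7]]; det(A-λI) = λ^2 + 7λ + 12.
Eigenvalues λ = -3, -4 with eigenvectors (1,-3), (1,-4).

y(t) = K_1e^(-3t) + K_2e^(-4t)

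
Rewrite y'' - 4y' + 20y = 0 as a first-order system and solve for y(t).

Let x_1 = y, x_2 = y'. Then x_1' = x_2 and x_2' = -20x_1 + 4x_2.
A = [[0,1],[-20,4]]; det(A-λI) = λ^2 - 4λ + 20.
Eigenvalues λ = 2 ± 4i.

y(t) = c_1e^(2t)cos(4t) + c_2e^(2t)sin(4t)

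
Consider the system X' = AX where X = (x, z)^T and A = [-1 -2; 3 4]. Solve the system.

x(t) = -C_1e^(t) - 2C_2e^(2t), z(t) = C_1e^(t) + 3C_2e^(2t)

Coefficient matrix A = [[-1, -2], [3, 4]].
Characteristic polynomial det(A - λI) = λ^2 - 3λ + 2 = 0.
Eigenvalues λ = 1, 2.
For λ=1: (A-λI) row 1 is [-2, -2], so an eigenvector is (-1, 1).
For λ=2: (A-λI) row 1 is [-3, -2], so an eigenvector is (-2, 3).
General solution: C_1e^(t)(-1,1) + C_2e^(2t)(-2,3).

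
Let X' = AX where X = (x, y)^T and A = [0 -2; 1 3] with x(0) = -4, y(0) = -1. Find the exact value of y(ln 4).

A = [[0,-2],[1,3]]; eigenvalues λ = 2, 1.
Eigenvectors: (1,-1) for λ=2, (-2,1) for λ=1.
From the initial condition, c_1 = 6, c_2 = 5.
y(ln 4) = (6)(4^2)(-1) + (5)(4^1)(1) = -76.

-76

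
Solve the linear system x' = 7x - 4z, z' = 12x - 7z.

x(t) = C_1e^(-t) + 2C_2e^(t), z(t) = 2C_1e^(-t) + 3C_2e^(t)

Coefficient matrix A = [[7, -4], [12, -7]].
Characteristic polynomial det(A - λI) = λ^2 - 1 = 0.
Eigenvalues λ = -1, 1.
For λ=-1: (A-λI) row 1 is [8, -4], so an eigenvector is (1, 2).
For λ=1: (A-λI) row 1 is [6, -4], so an eigenvector is (2, 3).
General solution: C_1e^(-t)(1,2) + C_2e^(t)(2,3).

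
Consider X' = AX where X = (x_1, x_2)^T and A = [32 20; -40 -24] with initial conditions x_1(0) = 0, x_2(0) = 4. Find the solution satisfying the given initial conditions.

Coefficient matrix A = [[32, 20], [-40, -24]].
Characteristic polynomial det(A - λI) = λ^2 - 8λ + 32 = 0.
Eigenvalues λ = 4 ± 4i (complex conjugate pair).
For λ=4+4i: an eigenvector is (1,-1) - i(2,-3) = (1 - 2i, -1 + 3i).
A real fundamental pair from Re and Im of e^((4+4i)t)v: X_1 = e^(4t)(cos(4t)·(1,-1) + sin(4t)·(2,-3)), X_2 = e^(4t)(sin(4t)·(1,-1) - cos(4t)·(2,-3)).
General solution: C_1X_1 + C_2X_2.
Applying x_1(0)=0, x_2(0)=4 gives C_1=8, C_2=4.

x_1(t) = 20e^(4t)sin(4t), x_2(t) = -28e^(4t)sin(4t) + 4e^(4t)cos(4t)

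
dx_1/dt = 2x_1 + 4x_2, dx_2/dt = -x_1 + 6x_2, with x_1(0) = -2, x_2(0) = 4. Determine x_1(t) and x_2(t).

Coefficient matrix A = [[2, 4], [-1, 6]].
Characteristic polynomial det(A - λI) = λ^2 - 8λ + 16 = 0.
Single eigenvalue λ = 4 with algebraic multiplicity 2.
Eigenvector v = (2,1); generalized eigenvector w with (A-λI)w=v is (1,1).
General solution: e^(4t)[C_1·v + C_2·(t·v + w)].
Applying x_1(0)=-2, x_2(0)=4 gives C_1=-6, C_2=10.

x_1(t) = 20te^(4t) - 2e^(4t), x_2(t) = 10te^(4t) + 4e^(4t)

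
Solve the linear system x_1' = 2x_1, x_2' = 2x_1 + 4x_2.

Coefficient matrix A = [[2, 0], [2, 4]].
Characteristic polynomial det(A - λI) = λ^2 - 6λ + 8 = 0.
Eigenvalues λ = 4, 2.
For λ=4: (A-λI) row 1 is [-2, 0], so an eigenvector is (0, 1).
For λ=2: (A-λI) row 2 is [2, 2], so an eigenvector is (1, -1).
General solution: C_1e^(4t)(0,1) + C_2e^(2t)(1,-1).

x_1(t) = C_2e^(2t), x_2(t) = C_1e^(4t) - C_2e^(2t)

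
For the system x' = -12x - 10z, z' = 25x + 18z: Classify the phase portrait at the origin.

A = [[-12,-10],[25,18]]; det(A-λI) = λ^2 - 6λ + 34.
λ = 3 ± 5i: positive real part.

unstable spiral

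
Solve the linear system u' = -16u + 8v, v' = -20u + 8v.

u(t) = K_1e^(-4t)sin(4t) - K_1e^(-4t)cos(4t) - K_2e^(-4t)sin(4t) - K_2e^(-4t)cos(4t), v(t) = 2K_1e^(-4t)sin(4t) - K_1e^(-4t)cos(4t) - K_2e^(-4t)sin(4t) - 2K_2e^(-4t)cos(4t)

Coefficient matrix A = [[-16, 8], [-20, 8]].
Characteristic polynomial det(A - λI) = λ^2 + 8λ + 32 = 0.
Eigenvalues λ = -4 ± 4i (complex conjugate pair).
For λ=-4+4i: an eigenvector is (-1,-1) - i(1,2) = (-1 - i, -1 - 2i).
A real fundamental pair from Re and Im of e^((-4+4i)t)v: X_1 = e^(-4t)(cos(4t)·(-1,-1) + sin(4t)·(1,2)), X_2 = e^(-4t)(sin(4t)·(-1,-1) - cos(4t)·(1,2)).
General solution: K_1X_1 + K_2X_2.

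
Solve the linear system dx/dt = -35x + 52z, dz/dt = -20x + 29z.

Coefficient matrix A = [[-35, 52], [-20, 29]].
Characteristic polynomial det(A - λI) = λ^2 + 6λ + 25 = 0.
Eigenvalues λ = -3 ± 4i (complex conjugate pair).
For λ=-3+4i: an eigenvector is (-3,-2) - i(-2,-1) = (-3 + 2i, -2 + i).
A real fundamental pair from Re and Im of e^((-3+4i)t)v: X_1 = e^(-3t)(cos(4t)·(-3,-2) + sin(4t)·(-2,-1)), X_2 = e^(-3t)(sin(4t)·(-3,-2) - cos(4t)·(-2,-1)).
General solution: c_1X_1 + c_2X_2.

x(t) = -2c_1e^(-3t)sin(4t) - 3c_1e^(-3t)cos(4t) - 3c_2e^(-3t)sin(4t) + 2c_2e^(-3t)cos(4t), z(t) = -c_1e^(-3t)sin(4t) - 2c_1e^(-3t)cos(4t) - 2c_2e^(-3t)sin(4t) + c_2e^(-3t)cos(4t)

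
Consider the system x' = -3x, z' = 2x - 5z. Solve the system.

x(t) = c_2e^(-3t), z(t) = -c_1e^(-5t) + c_2e^(-3t)

Coefficient matrix A = [[-3, 0], [2, -5]].
Characteristic polynomial det(A - λI) = λ^2 + 8λ + 15 = 0.
Eigenvalues λ = -5, -3.
For λ=-5: (A-λI) row 1 is [2, 0], so an eigenvector is (0, -1).
For λ=-3: (A-λI) row 2 is [2, -2], so an eigenvector is (1, 1).
General solution: c_1e^(-5t)(0,-1) + c_2e^(-3t)(1,1).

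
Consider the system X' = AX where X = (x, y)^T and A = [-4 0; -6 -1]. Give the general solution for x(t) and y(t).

x(t) = C_2e^(-4t), y(t) = -C_1e^(-t) + 2C_2e^(-4t)

Coefficient matrix A = [[-4, 0], [-6, -1]].
Characteristic polynomial det(A - λI) = λ^2 + 5λ + 4 = 0.
Eigenvalues λ = -1, -4.
For λ=-1: (A-λI) row 1 is [-3, 0], so an eigenvector is (0, -1).
For λ=-4: (A-λI) row 2 is [-6, 3], so an eigenvector is (1, 2).
General solution: C_1e^(-t)(0,-1) + C_2e^(-4t)(1,2).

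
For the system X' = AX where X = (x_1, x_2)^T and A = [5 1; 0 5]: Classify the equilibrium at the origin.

A = [[5,1],[0,5]]; det(A-λI) = λ^2 - 10λ + 25.
repeated λ = 5 with a single eigenvector.

unstable improper node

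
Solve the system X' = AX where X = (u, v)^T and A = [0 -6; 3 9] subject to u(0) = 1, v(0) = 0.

Coefficient matrix A = [[0, -6], [3, 9]].
Characteristic polynomial det(A - λI) = λ^2 - 9λ + 18 = 0.
Eigenvalues λ = 6, 3.
For λ=6: (A-λI) row 1 is [-6, -6], so an eigenvector is (1, -1).
For λ=3: (A-λI) row 1 is [-3, -6], so an eigenvector is (-2, 1).
General solution: K_1e^(6t)(1,-1) + K_2e^(3t)(-2,1).
Applying u(0)=1, v(0)=0 gives K_1=-1, K_2=-1.

u(t) = -e^(6t) + 2e^(3t), v(t) = e^(6t) - e^(3t)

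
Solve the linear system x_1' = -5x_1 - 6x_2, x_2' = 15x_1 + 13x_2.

Coefficient matrix A = [[-5, -6], [15, 13]].
Characteristic polynomial det(A - λI) = λ^2 - 8λ + 25 = 0.
Eigenvalues λ = 4 ± 3i (complex conjugate pair).
For λ=4+3i: an eigenvector is (1,-1) - i(-1,2) = (1 + i, -1 - 2i).
A real fundamental pair from Re and Im of e^((4+3i)t)v: X_1 = e^(4t)(cos(3t)·(1,-1) + sin(3t)·(-1,2)), X_2 = e^(4t)(sin(3t)·(1,-1) - cos(3t)·(-1,2)).
General solution: C_1X_1 + C_2X_2.

x_1(t) = -C_1e^(4t)sin(3t) + C_1e^(4t)cos(3t) + C_2e^(4t)sin(3t) + C_2e^(4t)cos(3t), x_2(t) = 2C_1e^(4t)sin(3t) - C_1e^(4t)cos(3t) - C_2e^(4t)sin(3t) - 2C_2e^(4t)cos(3t)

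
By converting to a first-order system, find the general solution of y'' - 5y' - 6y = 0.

y(t) = c_1e^(-t) + c_2e^(6t)

Let x_1 = y, x_2 = y'. Then x_1' = x_2 and x_2' = 6x_1 + 5x_2.
A = [[0,1],[6,5]]; det(A-λI) = λ^2 - 5λ - 6.
Eigenvalues λ = -1, 6 with eigenvectors (1,-1), (1,6).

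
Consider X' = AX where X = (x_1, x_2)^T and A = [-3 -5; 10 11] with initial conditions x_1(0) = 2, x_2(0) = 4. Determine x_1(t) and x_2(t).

Coefficient matrix A = [[-3, -5], [10, 11]].
Characteristic polynomial det(A - λI) = λ^2 - 8λ + 17 = 0.
Eigenvalues λ = 4 ± i (complex conjugate pair).
For λ=4+i: an eigenvector is (1,-1) - i(-2,3) = (1 + 2i, -1 - 3i).
A real fundamental pair from Re and Im of e^((4+i)t)v: X_1 = e^(4t)(cos(t)·(1,-1) + sin(t)·(-2,3)), X_2 = e^(4t)(sin(t)·(1,-1) - cos(t)·(-2,3)).
General solution: K_1X_1 + K_2X_2.
Applying x_1(0)=2, x_2(0)=4 gives K_1=14, K_2=-6.

x_1(t) = -34e^(4t)sin(t) + 2e^(4t)cos(t), x_2(t) = 48e^(4t)sin(t) + 4e^(4t)cos(t)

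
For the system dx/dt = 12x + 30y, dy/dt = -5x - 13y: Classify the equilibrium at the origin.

saddle

A = [[12,30],[-5,-13]]; det(A-λI) = λ^2 + λ - 6.
λ = 2, -3: opposite signs.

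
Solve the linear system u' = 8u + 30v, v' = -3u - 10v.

u(t) = 3K_1e^(-t)sin(3t) + K_1e^(-t)cos(3t) + K_2e^(-t)sin(3t) - 3K_2e^(-t)cos(3t), v(t) = -K_1e^(-t)sin(3t) + K_2e^(-t)cos(3t)

Coefficient matrix A = [[8, 30], [-3, -10]].
Characteristic polynomial det(A - λI) = λ^2 + 2λ + 10 = 0.
Eigenvalues λ = -1 ± 3i (complex conjugate pair).
For λ=-1+3i: an eigenvector is (1,0) - i(3,-1) = (1 - 3i, 0 + i).
A real fundamental pair from Re and Im of e^((-1+3i)t)v: X_1 = e^(-t)(cos(3t)·(1,0) + sin(3t)·(3,-1)), X_2 = e^(-t)(sin(3t)·(1,0) - cos(3t)·(3,-1)).
General solution: K_1X_1 + K_2X_2.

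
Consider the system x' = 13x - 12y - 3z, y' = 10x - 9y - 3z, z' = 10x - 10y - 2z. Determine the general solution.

Coefficient matrix A = [[13, -12, -3], [10, -9, -3], [10, -10, -2]].
det(A - λI) = 0 gives eigenvalues λ = 3, 1, -2.
For λ=3: eigenvector (3,2,2).
For λ=1: eigenvector (1,1,0).
For λ=-2: eigenvector (1,1,1).
General solution: c_1e^(3t)(3,2,2) + c_2e^(t)(1,1,0) + c_3e^(-2t)(1,1,1).

x(t) = 3c_1e^(3t) + c_2e^(t) + c_3e^(-2t), y(t) = 2c_1e^(3t) + c_2e^(t) + c_3e^(-2t), z(t) = 2c_1e^(3t) + c_3e^(-2t)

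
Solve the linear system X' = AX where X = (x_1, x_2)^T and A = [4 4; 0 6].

Coefficient matrix A = [[4, 4], [0, 6]].
Characteristic polynomial det(A - λI) = λ^2 - 10λ + 24 = 0.
Eigenvalues λ = 6, 4.
For λ=6: (A-λI) row 1 is [-2, 4], so an eigenvector is (-2, -1).
For λ=4: (A-λI) row 1 is [0, 4], so an eigenvector is (-1, 0).
General solution: K_1e^(6t)(-2,-1) + K_2e^(4t)(-1,0).

x_1(t) = -2K_1e^(6t) - K_2e^(4t), x_2(t) = -K_1e^(6t)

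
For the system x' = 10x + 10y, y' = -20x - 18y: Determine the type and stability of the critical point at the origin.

A = [[10,10],[-20,-18]]; det(A-λI) = λ^2 + 8λ + 20.
λ = -4 ± 2i: negative real part.

stable spiral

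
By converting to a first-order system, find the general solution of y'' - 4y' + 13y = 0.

y(t) = K_1e^(2t)cos(3t) + K_2e^(2t)sin(3t)

Let x_1 = y, x_2 = y'. Then x_1' = x_2 and x_2' = -13x_1 + 4x_2.
A = [[0,1],[-13,4]]; det(A-λI) = λ^2 - 4λ + 13.
Eigenvalues λ = 2 ± 3i.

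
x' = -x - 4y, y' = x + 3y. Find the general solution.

Coefficient matrix A = [[-1, -4], [1, 3]].
Characteristic polynomial det(A - λI) = λ^2 - 2λ + 1 = 0.
Single eigenvalue λ = 1 with algebraic multiplicity 2.
Eigenvector v = (-2,1); generalized eigenvector w with (A-λI)w=v is (1,0).
General solution: e^(t)[K_1·v + K_2·(t·v + w)].

x(t) = -2K_1e^(t) - 2K_2te^(t) + K_2e^(t), y(t) = K_1e^(t) + K_2te^(t)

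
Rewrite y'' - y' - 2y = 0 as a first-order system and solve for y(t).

Let x_1 = y, x_2 = y'. Then x_1' = x_2 and x_2' = 2x_1 + x_2.
A = [[0,1],[2,1]]; det(A-λI) = λ^2 - λ - 2.
Eigenvalues λ = -1, 2 with eigenvectors (1,-1), (1,2).

y(t) = K_1e^(-t) + K_2e^(2t)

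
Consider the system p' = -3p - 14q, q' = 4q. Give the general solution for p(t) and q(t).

p(t) = 2C_1e^(4t) - C_2e^(-3t), q(t) = -C_1e^(4t)

Coefficient matrix A = [[-3, -14], [0, 4]].
Characteristic polynomial det(A - λI) = λ^2 - λ - 12 = 0.
Eigenvalues λ = 4, -3.
For λ=4: (A-λI) row 1 is [-7, -14], so an eigenvector is (2, -1).
For λ=-3: (A-λI) row 1 is [0, -14], so an eigenvector is (-1, 0).
General solution: C_1e^(4t)(2,-1) + C_2e^(-3t)(-1,0).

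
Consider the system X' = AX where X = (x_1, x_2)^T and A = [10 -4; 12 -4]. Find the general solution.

x_1(t) = -c_1e^(2t) + 2c_2e^(4t), x_2(t) = -2c_1e^(2t) + 3c_2e^(4t)

Coefficient matrix A = [[10, -4], [12, -4]].
Characteristic polynomial det(A - λI) = λ^2 - 6λ + 8 = 0.
Eigenvalues λ = 2, 4.
For λ=2: (A-λI) row 1 is [8, -4], so an eigenvector is (-1, -2).
For λ=4: (A-λI) row 1 is [6, -4], so an eigenvector is (2, 3).
General solution: c_1e^(2t)(-1,-2) + c_2e^(4t)(2,3).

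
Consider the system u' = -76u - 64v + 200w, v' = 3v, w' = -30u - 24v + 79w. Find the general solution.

Coefficient matrix A = [[-76, -64, 200], [0, 3, 0], [-30, -24, 79]].
det(A - λI) = 0 gives eigenvalues λ = 3, 4, -1.
For λ=3: eigenvector (-16,1,-6).
For λ=4: eigenvector (5,0,2).
For λ=-1: eigenvector (-8,0,-3).
General solution: C_1e^(3t)(-16,1,-6) + C_2e^(4t)(5,0,2) + C_3e^(-t)(-8,0,-3).

u(t) = -16C_1e^(3t) + 5C_2e^(4t) - 8C_3e^(-t), v(t) = C_1e^(3t), w(t) = -6C_1e^(3t) + 2C_2e^(4t) - 3C_3e^(-t)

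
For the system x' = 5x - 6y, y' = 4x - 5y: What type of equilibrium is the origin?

A = [[5,-6],[4,-5]]; det(A-λI) = λ^2 - 1.
λ = -1, 1: opposite signs.

saddle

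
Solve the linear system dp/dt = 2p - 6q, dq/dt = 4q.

p(t) = -3c_1e^(4t) + c_2e^(2t), q(t) = c_1e^(4t)

Coefficient matrix A = [[2, -6], [0, 4]].
Characteristic polynomial det(A - λI) = λ^2 - 6λ + 8 = 0.
Eigenvalues λ = 4, 2.
For λ=4: (A-λI) row 1 is [-2, -6], so an eigenvector is (-3, 1).
For λ=2: (A-λI) row 1 is [0, -6], so an eigenvector is (1, 0).
General solution: c_1e^(4t)(-3,1) + c_2e^(2t)(1,0).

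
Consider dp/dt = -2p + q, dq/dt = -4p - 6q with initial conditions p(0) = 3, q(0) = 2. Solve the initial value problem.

Coefficient matrix A = [[-2, 1], [-4, -6]].
Characteristic polynomial det(A - λI) = λ^2 + 8λ + 16 = 0.
Single eigenvalue λ = -4 with algebraic multiplicity 2.
Eigenvector v = (-1,2); generalized eigenvector w with (A-λI)w=v is (0,-1).
General solution: e^(-4t)[K_1·v + K_2·(t·v + w)].
Applying p(0)=3, q(0)=2 gives K_1=-3, K_2=-8.

p(t) = 8te^(-4t) + 3e^(-4t), q(t) = -16te^(-4t) + 2e^(-4t)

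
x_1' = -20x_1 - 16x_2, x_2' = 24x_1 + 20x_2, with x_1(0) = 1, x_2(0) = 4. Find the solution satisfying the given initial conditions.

x_1(t) = -10e^(4t) + 11e^(-4t), x_2(t) = 15e^(4t) - 11e^(-4t)

Coefficient matrix A = [[-20, -16], [24, 20]].
Characteristic polynomial det(A - λI) = λ^2 - 16 = 0.
Eigenvalues λ = 4, -4.
For λ=4: (A-λI) row 1 is [-24, -16], so an eigenvector is (-2, 3).
For λ=-4: (A-λI) row 1 is [-16, -16], so an eigenvector is (-1, 1).
General solution: c_1e^(4t)(-2,3) + c_2e^(-4t)(-1,1).
Applying x_1(0)=1, x_2(0)=4 gives c_1=5, c_2=-11.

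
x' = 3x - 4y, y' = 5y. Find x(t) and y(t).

Coefficient matrix A = [[3, -4], [0, 5]].
Characteristic polynomial det(A - λI) = λ^2 - 8λ + 15 = 0.
Eigenvalues λ = 3, 5.
For λ=3: (A-λI) row 1 is [0, -4], so an eigenvector is (1, 0).
For λ=5: (A-λI) row 1 is [-2, -4], so an eigenvector is (-2, 1).
General solution: K_1e^(3t)(1,0) + K_2e^(5t)(-2,1).

x(t) = K_1e^(3t) - 2K_2e^(5t), y(t) = K_2e^(5t)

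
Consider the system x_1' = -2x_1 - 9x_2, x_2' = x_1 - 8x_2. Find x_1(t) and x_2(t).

Coefficient matrix A = [[-2, -9], [1, -8]].
Characteristic polynomial det(A - λI) = λ^2 + 10λ + 25 = 0.
Single eigenvalue λ = -5 with algebraic multiplicity 2.
Eigenvector v = (-3,-1); generalized eigenvector w with (A-λI)w=v is (2,1).
General solution: e^(-5t)[K_1·v + K_2·(t·v + w)].

x_1(t) = -3K_1e^(-5t) - 3K_2te^(-5t) + 2K_2e^(-5t), x_2(t) = -K_1e^(-5t) - K_2te^(-5t) + K_2e^(-5t)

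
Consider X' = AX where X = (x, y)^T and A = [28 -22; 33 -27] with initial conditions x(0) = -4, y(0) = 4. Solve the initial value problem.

x(t) = -20e^(6t) + 16e^(-5t), y(t) = -20e^(6t) + 24e^(-5t)

Coefficient matrix A = [[28, -22], [33, -27]].
Characteristic polynomial det(A - λI) = λ^2 - λ - 30 = 0.
Eigenvalues λ = 6, -5.
For λ=6: (A-λI) row 1 is [22, -22], so an eigenvector is (1, 1).
For λ=-5: (A-λI) row 1 is [33, -22], so an eigenvector is (-2, -3).
General solution: K_1e^(6t)(1,1) + K_2e^(-5t)(-2,-3).
Applying x(0)=-4, y(0)=4 gives K_1=-20, K_2=-8.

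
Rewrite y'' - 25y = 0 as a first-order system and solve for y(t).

Let x_1 = y, x_2 = y'. Then x_1' = x_2 and x_2' = 25x_1.
A = [[0,1],[25,0]]; det(A-λI) = λ^2 - 25.
Eigenvalues λ = -5, 5 with eigenvectors (1,-5), (1,5).

y(t) = K_1e^(-5t) + K_2e^(5t)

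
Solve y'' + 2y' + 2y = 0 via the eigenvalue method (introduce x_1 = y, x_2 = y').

Let x_1 = y, x_2 = y'. Then x_1' = x_2 and x_2' = -2x_1 - 2x_2.
A = [[0,1],[-2,-2]]; det(A-λI) = λ^2 + 2λ + 2.
Eigenvalues λ = -1 ± i.

y(t) = c_1e^(-t)cos(t) + c_2e^(-t)sin(t)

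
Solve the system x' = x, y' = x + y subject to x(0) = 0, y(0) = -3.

Coefficient matrix A = [[1, 0], [1, 1]].
Characteristic polynomial det(A - λI) = λ^2 - 2λ + 1 = 0.
Single eigenvalue λ = 1 with algebraic multiplicity 2.
Eigenvector v = (0,1); generalized eigenvector w with (A-λI)w=v is (1,-3).
General solution: e^(t)[c_1·v + c_2·(t·v + w)].
Applying x(0)=0, y(0)=-3 gives c_1=-3, c_2=0.

x(t) = 0, y(t) = -3e^(t)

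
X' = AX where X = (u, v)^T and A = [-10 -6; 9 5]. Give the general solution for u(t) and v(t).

u(t) = -2C_1e^(-t) + C_2e^(-4t), v(t) = 3C_1e^(-t) - C_2e^(-4t)

Coefficient matrix A = [[-10, -6], [9, 5]].
Characteristic polynomial det(A - λI) = λ^2 + 5λ + 4 = 0.
Eigenvalues λ = -1, -4.
For λ=-1: (A-λI) row 1 is [-9, -6], so an eigenvector is (-2, 3).
For λ=-4: (A-λI) row 1 is [-6, -6], so an eigenvector is (1, -1).
General solution: C_1e^(-t)(-2,3) + C_2e^(-4t)(1,-1).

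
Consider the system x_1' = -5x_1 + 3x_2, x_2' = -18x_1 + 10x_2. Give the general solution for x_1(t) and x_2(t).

x_1(t) = C_1e^(4t) - C_2e^(t), x_2(t) = 3C_1e^(4t) - 2C_2e^(t)

Coefficient matrix A = [[-5, 3], [-18, 10]].
Characteristic polynomial det(A - λI) = λ^2 - 5λ + 4 = 0.
Eigenvalues λ = 4, 1.
For λ=4: (A-λI) row 1 is [-9, 3], so an eigenvector is (1, 3).
For λ=1: (A-λI) row 1 is [-6, 3], so an eigenvector is (-1, -2).
General solution: C_1e^(4t)(1,3) + C_2e^(t)(-1,-2).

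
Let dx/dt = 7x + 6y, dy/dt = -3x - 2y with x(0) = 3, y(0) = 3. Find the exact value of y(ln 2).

A = [[7,6],[-3,-2]]; eigenvalues λ = 1, 4.
Eigenvectors: (1,-1) for λ=1, (2,-1) for λ=4.
From the initial condition, c_1 = -9, c_2 = 6.
y(ln 2) = (-9)(2^1)(-1) + (6)(2^4)(-1) = -78.

-78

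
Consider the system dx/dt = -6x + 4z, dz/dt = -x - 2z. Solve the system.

x(t) = 2K_1e^(-4t) + 2K_2te^(-4t) - 3K_2e^(-4t), z(t) = K_1e^(-4t) + K_2te^(-4t) - K_2e^(-4t)

Coefficient matrix A = [[-6, 4], [-1, -2]].
Characteristic polynomial det(A - λI) = λ^2 + 8λ + 16 = 0.
Single eigenvalue λ = -4 with algebraic multiplicity 2.
Eigenvector v = (2,1); generalized eigenvector w with (A-λI)w=v is (-3,-1).
General solution: e^(-4t)[K_1·v + K_2·(t·v + w)].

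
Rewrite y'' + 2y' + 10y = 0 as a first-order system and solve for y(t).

y(t) = C_1e^(-t)cos(3t) + C_2e^(-t)sin(3t)

Let x_1 = y, x_2 = y'. Then x_1' = x_2 and x_2' = -10x_1 - 2x_2.
A = [[0,1],[-10,-2]]; det(A-λI) = λ^2 + 2λ + 10.
Eigenvalues λ = -1 ± 3i.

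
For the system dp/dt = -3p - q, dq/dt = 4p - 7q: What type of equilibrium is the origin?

A = [[-3,-1],[4,-7]]; det(A-λI) = λ^2 + 10λ + 25.
repeated λ = -5 with a single eigenvector.

stable improper node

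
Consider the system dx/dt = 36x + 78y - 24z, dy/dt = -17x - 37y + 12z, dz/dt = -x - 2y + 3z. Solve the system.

x(t) = -4C_1e^(3t) - 2C_2e^(-3t) + 3C_3e^(2t), y(t) = 2C_1e^(3t) + C_2e^(-3t) - C_3e^(2t), z(t) = C_1e^(3t) + C_3e^(2t)

Coefficient matrix A = [[36, 78, -24], [-17, -37, 12], [-1, -2, 3]].
det(A - λI) = 0 gives eigenvalues λ = 3, -3, 2.
For λ=3: eigenvector (-4,2,1).
For λ=-3: eigenvector (-2,1,0).
For λ=2: eigenvector (3,-1,1).
General solution: C_1e^(3t)(-4,2,1) + C_2e^(-3t)(-2,1,0) + C_3e^(2t)(3,-1,1).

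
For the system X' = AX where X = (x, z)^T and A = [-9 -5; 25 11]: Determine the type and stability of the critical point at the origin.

A = [[-9,-5],[25,11]]; det(A-λI) = λ^2 - 2λ + 26.
λ = 1 ± 5i: positive real part.

unstable spiral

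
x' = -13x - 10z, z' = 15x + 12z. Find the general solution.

x(t) = -c_1e^(-3t) + 2c_2e^(2t), z(t) = c_1e^(-3t) - 3c_2e^(2t)

Coefficient matrix A = [[-13, -10], [15, 12]].
Characteristic polynomial det(A - λI) = λ^2 + λ - 6 = 0.
Eigenvalues λ = -3, 2.
For λ=-3: (A-λI) row 1 is [-10, -10], so an eigenvector is (-1, 1).
For λ=2: (A-λI) row 1 is [-15, -10], so an eigenvector is (2, -3).
General solution: c_1e^(-3t)(-1,1) + c_2e^(2t)(2,-3).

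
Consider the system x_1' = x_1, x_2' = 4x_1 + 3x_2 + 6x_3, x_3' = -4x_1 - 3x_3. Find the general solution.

x_1(t) = K_1e^(t), x_2(t) = K_1e^(t) + K_2e^(3t) - K_3e^(-3t), x_3(t) = -K_1e^(t) + K_3e^(-3t)

Coefficient matrix A = [[1, 0, 0], [4, 3, 6], [-4, 0, -3]].
det(A - λI) = 0 gives eigenvalues λ = 1, 3, -3.
For λ=1: eigenvector (1,1,-1).
For λ=3: eigenvector (0,1,0).
For λ=-3: eigenvector (0,-1,1).
General solution: K_1e^(t)(1,1,-1) + K_2e^(3t)(0,1,0) + K_3e^(-3t)(0,-1,1).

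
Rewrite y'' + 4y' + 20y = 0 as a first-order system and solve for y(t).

y(t) = C_1e^(-2t)cos(4t) + C_2e^(-2t)sin(4t)

Let x_1 = y, x_2 = y'. Then x_1' = x_2 and x_2' = -20x_1 - 4x_2.
A = [[0,1],[-20,-4]]; det(A-λI) = λ^2 + 4λ + 20.
Eigenvalues λ = -2 ± 4i.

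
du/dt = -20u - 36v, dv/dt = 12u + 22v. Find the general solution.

Coefficient matrix A = [[-20, -36], [12, 22]].
Characteristic polynomial det(A - λI) = λ^2 - 2λ - 8 = 0.
Eigenvalues λ = 4, -2.
For λ=4: (A-λI) row 1 is [-24, -36], so an eigenvector is (3, -2).
For λ=-2: (A-λI) row 1 is [-18, -36], so an eigenvector is (-2, 1).
General solution: K_1e^(4t)(3,-2) + K_2e^(-2t)(-2,1).

u(t) = 3K_1e^(4t) - 2K_2e^(-2t), v(t) = -2K_1e^(4t) + K_2e^(-2t)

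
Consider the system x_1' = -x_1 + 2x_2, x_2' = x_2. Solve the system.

x_1(t) = -K_1e^(-t) + K_2e^(t), x_2(t) = K_2e^(t)

Coefficient matrix A = [[-1, 2], [0, 1]].
Characteristic polynomial det(A - λI) = λ^2 - 1 = 0.
Eigenvalues λ = -1, 1.
For λ=-1: (A-λI) row 1 is [0, 2], so an eigenvector is (-1, 0).
For λ=1: (A-λI) row 1 is [-2, 2], so an eigenvector is (1, 1).
General solution: K_1e^(-t)(-1,0) + K_2e^(t)(1,1).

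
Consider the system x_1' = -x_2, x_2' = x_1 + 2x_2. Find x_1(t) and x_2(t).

x_1(t) = -C_1e^(t) - C_2te^(t) + C_2e^(t), x_2(t) = C_1e^(t) + C_2te^(t)

Coefficient matrix A = [[0, -1], [1, 2]].
Characteristic polynomial det(A - λI) = λ^2 - 2λ + 1 = 0.
Single eigenvalue λ = 1 with algebraic multiplicity 2.
Eigenvector v = (-1,1); generalized eigenvector w with (A-λI)w=v is (1,0).
General solution: e^(t)[C_1·v + C_2·(t·v + w)].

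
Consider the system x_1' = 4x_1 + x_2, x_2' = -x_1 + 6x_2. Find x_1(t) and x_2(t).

x_1(t) = K_1e^(5t) + K_2te^(5t) - 2K_2e^(5t), x_2(t) = K_1e^(5t) + K_2te^(5t) - K_2e^(5t)

Coefficient matrix A = [[4, 1], [-1, 6]].
Characteristic polynomial det(A - λI) = λ^2 - 10λ + 25 = 0.
Single eigenvalue λ = 5 with algebraic multiplicity 2.
Eigenvector v = (1,1); generalized eigenvector w with (A-λI)w=v is (-2,-1).
General solution: e^(5t)[K_1·v + K_2·(t·v + w)].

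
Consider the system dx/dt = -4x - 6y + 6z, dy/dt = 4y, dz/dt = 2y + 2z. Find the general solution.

x(t) = C_1e^(-4t) + C_3e^(2t), y(t) = C_2e^(4t), z(t) = C_2e^(4t) + C_3e^(2t)

Coefficient matrix A = [[-4, -6, 6], [0, 4, 0], [0, 2, 2]].
det(A - λI) = 0 gives eigenvalues λ = -4, 4, 2.
For λ=-4: eigenvector (1,0,0).
For λ=4: eigenvector (0,1,1).
For λ=2: eigenvector (1,0,1).
General solution: C_1e^(-4t)(1,0,0) + C_2e^(4t)(0,1,1) + C_3e^(2t)(1,0,1).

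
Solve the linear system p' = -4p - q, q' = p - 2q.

Coefficient matrix A = [[-4, -1], [1, -2]].
Characteristic polynomial det(A - λI) = λ^2 + 6λ + 9 = 0.
Single eigenvalue λ = -3 with algebraic multiplicity 2.
Eigenvector v = (1,-1); generalized eigenvector w with (A-λI)w=v is (-3,2).
General solution: e^(-3t)[c_1·v + c_2·(t·v + w)].

p(t) = c_1e^(-3t) + c_2te^(-3t) - 3c_2e^(-3t), q(t) = -c_1e^(-3t) - c_2te^(-3t) + 2c_2e^(-3t)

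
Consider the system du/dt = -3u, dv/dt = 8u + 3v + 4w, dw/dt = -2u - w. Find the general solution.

Coefficient matrix A = [[-3, 0, 0], [8, 3, 4], [-2, 0, -1]].
det(A - λI) = 0 gives eigenvalues λ = -1, 3, -3.
For λ=-1: eigenvector (0,-1,1).
For λ=3: eigenvector (0,1,0).
For λ=-3: eigenvector (1,-2,1).
General solution: K_1e^(-t)(0,-1,1) + K_2e^(3t)(0,1,0) + K_3e^(-3t)(1,-2,1).

u(t) = K_3e^(-3t), v(t) = -K_1e^(-t) + K_2e^(3t) - 2K_3e^(-3t), w(t) = K_1e^(-t) + K_3e^(-3t)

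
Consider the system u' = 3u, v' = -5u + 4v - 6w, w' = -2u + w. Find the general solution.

u(t) = C_1e^(3t), v(t) = -C_1e^(3t) + C_2e^(4t) + 2C_3e^(t), w(t) = -C_1e^(3t) + C_3e^(t)

Coefficient matrix A = [[3, 0, 0], [-5, 4, -6], [-2, 0, 1]].
det(A - λI) = 0 gives eigenvalues λ = 3, 4, 1.
For λ=3: eigenvector (1,-1,-1).
For λ=4: eigenvector (0,1,0).
For λ=1: eigenvector (0,2,1).
General solution: C_1e^(3t)(1,-1,-1) + C_2e^(4t)(0,1,0) + C_3e^(t)(0,2,1).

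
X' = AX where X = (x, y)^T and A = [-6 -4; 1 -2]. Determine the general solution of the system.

x(t) = 2C_1e^(-4t) + 2C_2te^(-4t) + C_2e^(-4t), y(t) = -C_1e^(-4t) - C_2te^(-4t) - C_2e^(-4t)

Coefficient matrix A = [[-6, -4], [1, -2]].
Characteristic polynomial det(A - λI) = λ^2 + 8λ + 16 = 0.
Single eigenvalue λ = -4 with algebraic multiplicity 2.
Eigenvector v = (2,-1); generalized eigenvector w with (A-λI)w=v is (1,-1).
General solution: e^(-4t)[C_1·v + C_2·(t·v + w)].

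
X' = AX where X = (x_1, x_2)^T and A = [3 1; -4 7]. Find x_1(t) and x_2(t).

Coefficient matrix A = [[3, 1], [-4, 7]].
Characteristic polynomial det(A - λI) = λ^2 - 10λ + 25 = 0.
Single eigenvalue λ = 5 with algebraic multiplicity 2.
Eigenvector v = (-1,-2); generalized eigenvector w with (A-λI)w=v is (2,3).
General solution: e^(5t)[K_1·v + K_2·(t·v + w)].

x_1(t) = -K_1e^(5t) - K_2te^(5t) + 2K_2e^(5t), x_2(t) = -2K_1e^(5t) - 2K_2te^(5t) + 3K_2e^(5t)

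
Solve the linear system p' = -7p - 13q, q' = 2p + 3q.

Coefficient matrix A = [[-7, -13], [2, 3]].
Characteristic polynomial det(A - λI) = λ^2 + 4λ + 5 = 0.
Eigenvalues λ = -2 ± i (complex conjugate pair).
For λ=-2+i: an eigenvector is (3,-1) - i(-2,1) = (3 + 2i, -1 - i).
A real fundamental pair from Re and Im of e^((-2+i)t)v: X_1 = e^(-2t)(cos(t)·(3,-1) + sin(t)·(-2,1)), X_2 = e^(-2t)(sin(t)·(3,-1) - cos(t)·(-2,1)).
General solution: c_1X_1 + c_2X_2.

p(t) = -2c_1e^(-2t)sin(t) + 3c_1e^(-2t)cos(t) + 3c_2e^(-2t)sin(t) + 2c_2e^(-2t)cos(t), q(t) = c_1e^(-2t)sin(t) - c_1e^(-2t)cos(t) - c_2e^(-2t)sin(t) - c_2e^(-2t)cos(t)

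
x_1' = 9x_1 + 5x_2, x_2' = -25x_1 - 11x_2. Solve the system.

x_1(t) = -C_1e^(-t)sin(5t) + C_2e^(-t)cos(5t), x_2(t) = 2C_1e^(-t)sin(5t) - C_1e^(-t)cos(5t) - C_2e^(-t)sin(5t) - 2C_2e^(-t)cos(5t)

Coefficient matrix A = [[9, 5], [-25, -11]].
Characteristic polynomial det(A - λI) = λ^2 + 2λ + 26 = 0.
Eigenvalues λ = -1 ± 5i (complex conjugate pair).
For λ=-1+5i: an eigenvector is (0,-1) - i(-1,2) = (0 + i, -1 - 2i).
A real fundamental pair from Re and Im of e^((-1+5i)t)v: X_1 = e^(-t)(cos(5t)·(0,-1) + sin(5t)·(-1,2)), X_2 = e^(-t)(sin(5t)·(0,-1) - cos(5t)·(-1,2)).
General solution: C_1X_1 + C_2X_2.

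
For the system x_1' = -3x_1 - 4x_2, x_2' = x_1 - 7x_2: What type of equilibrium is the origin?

A = [[-3,-4],[1,-7]]; det(A-λI) = λ^2 + 10λ + 25.
repeated λ = -5 with a single eigenvector.

stable improper node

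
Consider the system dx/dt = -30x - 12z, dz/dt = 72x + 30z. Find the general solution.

Coefficient matrix A = [[-30, -12], [72, 30]].
Characteristic polynomial det(A - λI) = λ^2 - 36 = 0.
Eigenvalues λ = -6, 6.
For λ=-6: (A-λI) row 1 is [-24, -12], so an eigenvector is (1, -2).
For λ=6: (A-λI) row 1 is [-36, -12], so an eigenvector is (-1, 3).
General solution: C_1e^(-6t)(1,-2) + C_2e^(6t)(-1,3).

x(t) = C_1e^(-6t) - C_2e^(6t), z(t) = -2C_1e^(-6t) + 3C_2e^(6t)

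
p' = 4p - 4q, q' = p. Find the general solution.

Coefficient matrix A = [[4, -4], [1, 0]].
Characteristic polynomial det(A - λI) = λ^2 - 4λ + 4 = 0.
Single eigenvalue λ = 2 with algebraic multiplicity 2.
Eigenvector v = (-2,-1); generalized eigenvector w with (A-λI)w=v is (1,1).
General solution: e^(2t)[K_1·v + K_2·(t·v + w)].

p(t) = -2K_1e^(2t) - 2K_2te^(2t) + K_2e^(2t), q(t) = -K_1e^(2t) - K_2te^(2t) + K_2e^(2t)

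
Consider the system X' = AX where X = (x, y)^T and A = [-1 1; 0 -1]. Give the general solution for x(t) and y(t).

x(t) = -K_1e^(-t) - K_2te^(-t) - 3K_2e^(-t), y(t) = -K_2e^(-t)

Coefficient matrix A = [[-1, 1], [0, -1]].
Characteristic polynomial det(A - λI) = λ^2 + 2λ + 1 = 0.
Single eigenvalue λ = -1 with algebraic multiplicity 2.
Eigenvector v = (-1,0); generalized eigenvector w with (A-λI)w=v is (-3,-1).
General solution: e^(-t)[K_1·v + K_2·(t·v + w)].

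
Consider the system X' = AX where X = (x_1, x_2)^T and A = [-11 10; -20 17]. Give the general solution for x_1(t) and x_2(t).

x_1(t) = c_1e^(3t)sin(2t) + 2c_1e^(3t)cos(2t) + 2c_2e^(3t)sin(2t) - c_2e^(3t)cos(2t), x_2(t) = c_1e^(3t)sin(2t) + 3c_1e^(3t)cos(2t) + 3c_2e^(3t)sin(2t) - c_2e^(3t)cos(2t)

Coefficient matrix A = [[-11, 10], [-20, 17]].
Characteristic polynomial det(A - λI) = λ^2 - 6λ + 13 = 0.
Eigenvalues λ = 3 ± 2i (complex conjugate pair).
For λ=3+2i: an eigenvector is (2,3) - i(1,1) = (2 - i, 3 - i).
A real fundamental pair from Re and Im of e^((3+2i)t)v: X_1 = e^(3t)(cos(2t)·(2,3) + sin(2t)·(1,1)), X_2 = e^(3t)(sin(2t)·(2,3) - cos(2t)·(1,1)).
General solution: c_1X_1 + c_2X_2.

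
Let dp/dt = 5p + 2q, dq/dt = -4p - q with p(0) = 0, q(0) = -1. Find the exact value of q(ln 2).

A = [[5,2],[-4,-1]]; eigenvalues λ = 1, 3.
Eigenvectors: (1,-2) for λ=1, (1,-1) for λ=3.
From the initial condition, c_1 = 1, c_2 = -1.
q(ln 2) = (1)(2^1)(-2) + (-1)(2^3)(-1) = 4.

4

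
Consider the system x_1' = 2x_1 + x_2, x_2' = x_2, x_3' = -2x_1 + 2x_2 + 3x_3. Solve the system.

Coefficient matrix A = [[2, 1, 0], [0, 1, 0], [-2, 2, 3]].
det(A - λI) = 0 gives eigenvalues λ = 2, 3, 1.
For λ=2: eigenvector (1,0,2).
For λ=3: eigenvector (0,0,1).
For λ=1: eigenvector (-1,1,-2).
General solution: c_1e^(2t)(1,0,2) + c_2e^(3t)(0,0,1) + c_3e^(t)(-1,1,-2).

x_1(t) = c_1e^(2t) - c_3e^(t), x_2(t) = c_3e^(t), x_3(t) = 2c_1e^(2t) + c_2e^(3t) - 2c_3e^(t)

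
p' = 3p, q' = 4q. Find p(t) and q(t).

Coefficient matrix A = [[3, 0], [0, 4]].
Characteristic polynomial det(A - λI) = λ^2 - 7λ + 12 = 0.
Eigenvalues λ = 4, 3.
For λ=4: (A-λI) row 1 is [-1, 0], so an eigenvector is (0, 1).
For λ=3: (A-λI) row 2 is [0, 1], so an eigenvector is (-1, 0).
General solution: c_1e^(4t)(0,1) + c_2e^(3t)(-1,0).

p(t) = -c_2e^(3t), q(t) = c_1e^(4t)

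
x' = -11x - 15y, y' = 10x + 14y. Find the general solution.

Coefficient matrix A = [[-11, -15], [10, 14]].
Characteristic polynomial det(A - λI) = λ^2 - 3λ - 4 = 0.
Eigenvalues λ = 4, -1.
For λ=4: (A-λI) row 1 is [-15, -15], so an eigenvector is (-1, 1).
For λ=-1: (A-λI) row 1 is [-10, -15], so an eigenvector is (3, -2).
General solution: C_1e^(4t)(-1,1) + C_2e^(-t)(3,-2).

x(t) = -C_1e^(4t) + 3C_2e^(-t), y(t) = C_1e^(4t) - 2C_2e^(-t)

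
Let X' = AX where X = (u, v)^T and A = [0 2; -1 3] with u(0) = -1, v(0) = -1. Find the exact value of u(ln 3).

-9

A = [[0,2],[-1,3]]; eigenvalues λ = 1, 2.
Eigenvectors: (-2,-1) for λ=1, (-1,-1) for λ=2.
From the initial condition, c_1 = 0, c_2 = 1.
u(ln 3) = (0)(3^1)(-2) + (1)(3^2)(-1) = -9.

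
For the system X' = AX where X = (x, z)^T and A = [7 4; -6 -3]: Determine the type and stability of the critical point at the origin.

unstable node

A = [[7,4],[-6,-3]]; det(A-λI) = λ^2 - 4λ + 3.
λ = 3, 1: both positive.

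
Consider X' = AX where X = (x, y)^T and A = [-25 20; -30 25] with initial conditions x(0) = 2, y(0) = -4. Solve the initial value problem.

Coefficient matrix A = [[-25, 20], [-30, 25]].
Characteristic polynomial det(A - λI) = λ^2 - 25 = 0.
Eigenvalues λ = -5, 5.
For λ=-5: (A-λI) row 1 is [-20, 20], so an eigenvector is (-1, -1).
For λ=5: (A-λI) row 1 is [-30, 20], so an eigenvector is (2, 3).
General solution: c_1e^(-5t)(-1,-1) + c_2e^(5t)(2,3).
Applying x(0)=2, y(0)=-4 gives c_1=-14, c_2=-6.

x(t) = -12e^(5t) + 14e^(-5t), y(t) = -18e^(5t) + 14e^(-5t)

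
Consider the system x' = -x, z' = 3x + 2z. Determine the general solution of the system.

Coefficient matrix A = [[-1, 0], [3, 2]].
Characteristic polynomial det(A - λI) = λ^2 - λ - 2 = 0.
Eigenvalues λ = -1, 2.
For λ=-1: (A-λI) row 2 is [3, 3], so an eigenvector is (-1, 1).
For λ=2: (A-λI) row 1 is [-3, 0], so an eigenvector is (0, -1).
General solution: K_1e^(-t)(-1,1) + K_2e^(2t)(0,-1).

x(t) = -K_1e^(-t), z(t) = K_1e^(-t) - K_2e^(2t)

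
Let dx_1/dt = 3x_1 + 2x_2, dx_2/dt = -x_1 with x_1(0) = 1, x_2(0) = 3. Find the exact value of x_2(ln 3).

-15

A = [[3,2],[-1,0]]; eigenvalues λ = 1, 2.
Eigenvectors: (-1,1) for λ=1, (-2,1) for λ=2.
From the initial condition, c_1 = 7, c_2 = -4.
x_2(ln 3) = (7)(3^1)(1) + (-4)(3^2)(1) = -15.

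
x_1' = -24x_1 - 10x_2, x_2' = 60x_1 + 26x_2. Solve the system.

x_1(t) = c_1e^(6t) + c_2e^(-4t), x_2(t) = -3c_1e^(6t) - 2c_2e^(-4t)

Coefficient matrix A = [[-24, -10], [60, 26]].
Characteristic polynomial det(A - λI) = λ^2 - 2λ - 24 = 0.
Eigenvalues λ = 6, -4.
For λ=6: (A-λI) row 1 is [-30, -10], so an eigenvector is (1, -3).
For λ=-4: (A-λI) row 1 is [-20, -10], so an eigenvector is (1, -2).
General solution: c_1e^(6t)(1,-3) + c_2e^(-4t)(1,-2).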